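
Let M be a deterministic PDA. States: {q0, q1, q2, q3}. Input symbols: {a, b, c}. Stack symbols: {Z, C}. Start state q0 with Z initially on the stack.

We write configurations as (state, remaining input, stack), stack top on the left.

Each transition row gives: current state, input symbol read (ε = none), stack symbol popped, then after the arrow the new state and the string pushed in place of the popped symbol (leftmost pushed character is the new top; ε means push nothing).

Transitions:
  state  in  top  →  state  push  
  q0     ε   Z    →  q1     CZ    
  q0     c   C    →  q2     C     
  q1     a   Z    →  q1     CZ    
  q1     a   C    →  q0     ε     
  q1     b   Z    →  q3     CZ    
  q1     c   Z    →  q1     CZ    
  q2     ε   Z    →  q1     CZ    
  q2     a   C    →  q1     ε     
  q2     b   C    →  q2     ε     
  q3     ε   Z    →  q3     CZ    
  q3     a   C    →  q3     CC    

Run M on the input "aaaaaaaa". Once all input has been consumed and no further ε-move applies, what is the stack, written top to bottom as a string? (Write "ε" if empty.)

(q0, aaaaaaaa, Z) ⊢ (q1, aaaaaaaa, CZ) ⊢ (q0, aaaaaaa, Z) ⊢ (q1, aaaaaaa, CZ) ⊢ (q0, aaaaaa, Z) ⊢ (q1, aaaaaa, CZ) ⊢ (q0, aaaaa, Z) ⊢ (q1, aaaaa, CZ) ⊢ (q0, aaaa, Z) ⊢ (q1, aaaa, CZ) ⊢ (q0, aaa, Z) ⊢ (q1, aaa, CZ) ⊢ (q0, aa, Z) ⊢ (q1, aa, CZ) ⊢ (q0, a, Z) ⊢ (q1, a, CZ) ⊢ (q0, ε, Z) ⊢ (q1, ε, CZ)
All input consumed in state q1 with stack CZ.

CZ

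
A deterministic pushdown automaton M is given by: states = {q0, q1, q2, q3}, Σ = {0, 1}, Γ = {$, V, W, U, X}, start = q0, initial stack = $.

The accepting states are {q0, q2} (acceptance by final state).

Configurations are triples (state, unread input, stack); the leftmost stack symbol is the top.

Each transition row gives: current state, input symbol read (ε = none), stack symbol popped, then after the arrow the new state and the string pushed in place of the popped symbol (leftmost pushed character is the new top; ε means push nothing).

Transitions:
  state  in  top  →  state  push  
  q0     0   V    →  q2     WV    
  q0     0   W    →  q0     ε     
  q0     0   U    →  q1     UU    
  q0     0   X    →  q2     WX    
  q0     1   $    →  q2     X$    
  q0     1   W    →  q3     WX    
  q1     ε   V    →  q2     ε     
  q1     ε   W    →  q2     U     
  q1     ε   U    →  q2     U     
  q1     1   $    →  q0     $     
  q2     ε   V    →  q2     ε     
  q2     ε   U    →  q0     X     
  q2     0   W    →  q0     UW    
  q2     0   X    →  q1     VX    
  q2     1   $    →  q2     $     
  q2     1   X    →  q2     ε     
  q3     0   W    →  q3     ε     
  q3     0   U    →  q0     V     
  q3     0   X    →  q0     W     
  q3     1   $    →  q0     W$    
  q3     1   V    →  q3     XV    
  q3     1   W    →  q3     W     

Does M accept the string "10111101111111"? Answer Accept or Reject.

(q0, 10111101111111, $)
  read 1, top $: go to q2, push X$ → (q2, 0111101111111, X$)
  read 0, top X: go to q1, push VX → (q1, 111101111111, VX$)
  ε-move, top V: go to q2, push ε → (q2, 111101111111, X$)
  read 1, top X: go to q2, push ε → (q2, 11101111111, $)
  read 1, top $: go to q2, push $ → (q2, 1101111111, $)
  read 1, top $: go to q2, push $ → (q2, 101111111, $)
  read 1, top $: go to q2, push $ → (q2, 01111111, $)
No transition applies at (q2, 01111111, $); input not fully consumed.

Reject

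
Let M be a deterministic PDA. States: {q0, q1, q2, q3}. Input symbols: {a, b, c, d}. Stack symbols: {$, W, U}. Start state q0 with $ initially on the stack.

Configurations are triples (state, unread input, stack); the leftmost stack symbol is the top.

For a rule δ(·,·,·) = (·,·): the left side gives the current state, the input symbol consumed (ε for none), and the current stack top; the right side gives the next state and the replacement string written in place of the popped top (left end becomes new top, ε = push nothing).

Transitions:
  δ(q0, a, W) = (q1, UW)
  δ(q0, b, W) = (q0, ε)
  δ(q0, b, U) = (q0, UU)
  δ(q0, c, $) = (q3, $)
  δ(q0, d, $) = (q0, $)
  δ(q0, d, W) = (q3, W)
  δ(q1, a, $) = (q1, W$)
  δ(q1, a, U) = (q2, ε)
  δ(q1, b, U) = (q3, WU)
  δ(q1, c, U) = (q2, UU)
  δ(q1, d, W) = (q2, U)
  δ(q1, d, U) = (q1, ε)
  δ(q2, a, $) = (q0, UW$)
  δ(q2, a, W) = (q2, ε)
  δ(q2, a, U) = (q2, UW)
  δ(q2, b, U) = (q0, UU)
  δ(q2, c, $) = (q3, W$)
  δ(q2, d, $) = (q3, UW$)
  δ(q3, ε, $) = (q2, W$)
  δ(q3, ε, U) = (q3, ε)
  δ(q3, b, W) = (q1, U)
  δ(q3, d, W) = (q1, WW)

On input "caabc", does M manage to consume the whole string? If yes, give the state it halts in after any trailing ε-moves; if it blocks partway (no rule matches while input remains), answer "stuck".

stuck

(q0, caabc, $)
  read c, top $: go to q3, push $ → (q3, aabc, $)
  ε-move, top $: go to q2, push W$ → (q2, aabc, W$)
  read a, top W: go to q2, push ε → (q2, abc, $)
  read a, top $: go to q0, push UW$ → (q0, bc, UW$)
  read b, top U: go to q0, push UU → (q0, c, UUW$)
No transition for (q0, c, top U); M blocks with input c remaining.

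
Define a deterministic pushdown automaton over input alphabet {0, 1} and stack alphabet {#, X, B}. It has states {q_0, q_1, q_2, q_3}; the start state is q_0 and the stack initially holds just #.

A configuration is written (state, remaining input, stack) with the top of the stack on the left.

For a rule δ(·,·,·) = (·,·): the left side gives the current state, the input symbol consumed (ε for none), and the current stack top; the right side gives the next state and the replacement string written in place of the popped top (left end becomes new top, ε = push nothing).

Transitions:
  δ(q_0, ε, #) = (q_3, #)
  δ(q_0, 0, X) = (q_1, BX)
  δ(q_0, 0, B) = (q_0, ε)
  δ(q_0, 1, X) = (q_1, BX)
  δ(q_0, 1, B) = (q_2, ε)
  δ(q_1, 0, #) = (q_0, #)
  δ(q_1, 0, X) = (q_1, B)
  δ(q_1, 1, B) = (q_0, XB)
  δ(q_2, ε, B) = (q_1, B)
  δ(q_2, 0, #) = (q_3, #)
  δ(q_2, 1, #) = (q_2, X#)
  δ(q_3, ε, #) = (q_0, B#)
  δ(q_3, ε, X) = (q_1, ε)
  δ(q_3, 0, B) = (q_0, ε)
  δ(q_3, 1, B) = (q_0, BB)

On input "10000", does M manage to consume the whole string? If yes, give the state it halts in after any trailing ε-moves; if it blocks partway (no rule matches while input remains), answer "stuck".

(q_0, 10000, #)
  ε-move, top #: go to q_3, push # → (q_3, 10000, #)
  ε-move, top #: go to q_0, push B# → (q_0, 10000, B#)
  read 1, top B: go to q_2, push ε → (q_2, 0000, #)
  read 0, top #: go to q_3, push # → (q_3, 000, #)
  ε-move, top #: go to q_0, push B# → (q_0, 000, B#)
  read 0, top B: go to q_0, push ε → (q_0, 00, #)
  ε-move, top #: go to q_3, push # → (q_3, 00, #)
  ε-move, top #: go to q_0, push B# → (q_0, 00, B#)
  read 0, top B: go to q_0, push ε → (q_0, 0, #)
  ε-move, top #: go to q_3, push # → (q_3, 0, #)
  ε-move, top #: go to q_0, push B# → (q_0, 0, B#)
  read 0, top B: go to q_0, push ε → (q_0, ε, #)
  ε-move, top #: go to q_3, push # → (q_3, ε, #)
  ε-move, top #: go to q_0, push B# → (q_0, ε, B#)
All input consumed; M is in state q_0.

q_0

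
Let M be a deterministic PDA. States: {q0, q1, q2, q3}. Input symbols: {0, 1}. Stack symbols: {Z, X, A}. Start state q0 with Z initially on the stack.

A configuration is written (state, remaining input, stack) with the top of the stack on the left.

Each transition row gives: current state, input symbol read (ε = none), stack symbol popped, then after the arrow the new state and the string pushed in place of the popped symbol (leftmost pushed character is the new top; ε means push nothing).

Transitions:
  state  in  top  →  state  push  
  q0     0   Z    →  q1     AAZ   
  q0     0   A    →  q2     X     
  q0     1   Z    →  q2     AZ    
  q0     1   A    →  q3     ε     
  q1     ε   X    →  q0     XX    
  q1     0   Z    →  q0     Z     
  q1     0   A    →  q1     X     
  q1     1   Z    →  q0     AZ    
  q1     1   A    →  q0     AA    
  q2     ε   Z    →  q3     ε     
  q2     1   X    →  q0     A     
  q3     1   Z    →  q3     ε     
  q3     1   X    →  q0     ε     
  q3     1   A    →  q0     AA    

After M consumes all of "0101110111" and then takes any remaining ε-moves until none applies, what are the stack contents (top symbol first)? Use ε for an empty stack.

(q0, 0101110111, Z) ⊢ (q1, 101110111, AAZ) ⊢ (q0, 01110111, AAAZ) ⊢ (q2, 1110111, XAAZ) ⊢ (q0, 110111, AAAZ) ⊢ (q3, 10111, AAZ) ⊢ (q0, 0111, AAAZ) ⊢ (q2, 111, XAAZ) ⊢ (q0, 11, AAAZ) ⊢ (q3, 1, AAZ) ⊢ (q0, ε, AAAZ)
All input consumed in state q0 with stack AAAZ.

AAAZ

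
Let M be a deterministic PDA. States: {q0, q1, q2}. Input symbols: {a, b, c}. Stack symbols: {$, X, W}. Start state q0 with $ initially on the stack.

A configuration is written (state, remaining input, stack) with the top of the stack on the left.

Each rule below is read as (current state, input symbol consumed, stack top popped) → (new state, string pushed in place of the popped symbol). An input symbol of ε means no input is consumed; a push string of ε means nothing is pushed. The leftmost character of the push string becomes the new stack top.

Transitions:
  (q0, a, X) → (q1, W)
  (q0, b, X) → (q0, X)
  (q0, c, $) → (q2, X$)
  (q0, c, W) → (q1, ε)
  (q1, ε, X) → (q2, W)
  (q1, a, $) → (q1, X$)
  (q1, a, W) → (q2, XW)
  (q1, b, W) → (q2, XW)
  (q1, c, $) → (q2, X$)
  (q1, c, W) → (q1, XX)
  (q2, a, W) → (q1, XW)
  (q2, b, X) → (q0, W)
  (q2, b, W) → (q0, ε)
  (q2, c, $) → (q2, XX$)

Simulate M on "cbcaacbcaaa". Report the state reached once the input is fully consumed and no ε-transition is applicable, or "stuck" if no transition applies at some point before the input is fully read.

stuck

(q0, cbcaacbcaaa, $) ⊢ (q2, bcaacbcaaa, X$) ⊢ (q0, caacbcaaa, W$) ⊢ (q1, aacbcaaa, $) ⊢ (q1, acbcaaa, X$) ⊢ (q2, acbcaaa, W$) ⊢ (q1, cbcaaa, XW$) ⊢ (q2, cbcaaa, WW$)
No transition for (q2, c, top W); M blocks with input cbcaaa remaining.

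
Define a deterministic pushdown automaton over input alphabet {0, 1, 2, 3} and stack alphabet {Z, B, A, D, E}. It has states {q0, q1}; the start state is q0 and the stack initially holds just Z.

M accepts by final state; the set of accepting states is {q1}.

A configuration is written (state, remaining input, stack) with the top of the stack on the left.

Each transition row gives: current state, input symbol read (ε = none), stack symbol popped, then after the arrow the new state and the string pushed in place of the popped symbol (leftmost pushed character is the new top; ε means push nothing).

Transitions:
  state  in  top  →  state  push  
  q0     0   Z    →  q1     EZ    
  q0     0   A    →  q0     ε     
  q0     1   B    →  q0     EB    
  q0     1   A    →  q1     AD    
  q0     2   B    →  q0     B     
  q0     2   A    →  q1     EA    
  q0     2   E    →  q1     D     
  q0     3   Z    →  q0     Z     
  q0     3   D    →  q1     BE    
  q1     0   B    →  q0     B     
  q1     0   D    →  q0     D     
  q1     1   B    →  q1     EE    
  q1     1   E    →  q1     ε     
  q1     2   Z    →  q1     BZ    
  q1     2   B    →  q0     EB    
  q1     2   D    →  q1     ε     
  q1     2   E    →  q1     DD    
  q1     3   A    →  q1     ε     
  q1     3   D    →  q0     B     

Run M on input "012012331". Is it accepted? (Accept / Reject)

(q0, 012012331, Z)
  read 0, top Z: go to q1, push EZ → (q1, 12012331, EZ)
  read 1, top E: go to q1, push ε → (q1, 2012331, Z)
  read 2, top Z: go to q1, push BZ → (q1, 012331, BZ)
  read 0, top B: go to q0, push B → (q0, 12331, BZ)
  read 1, top B: go to q0, push EB → (q0, 2331, EBZ)
  read 2, top E: go to q1, push D → (q1, 331, DBZ)
  read 3, top D: go to q0, push B → (q0, 31, BBZ)
No transition applies at (q0, 31, BBZ); input not fully consumed.

Reject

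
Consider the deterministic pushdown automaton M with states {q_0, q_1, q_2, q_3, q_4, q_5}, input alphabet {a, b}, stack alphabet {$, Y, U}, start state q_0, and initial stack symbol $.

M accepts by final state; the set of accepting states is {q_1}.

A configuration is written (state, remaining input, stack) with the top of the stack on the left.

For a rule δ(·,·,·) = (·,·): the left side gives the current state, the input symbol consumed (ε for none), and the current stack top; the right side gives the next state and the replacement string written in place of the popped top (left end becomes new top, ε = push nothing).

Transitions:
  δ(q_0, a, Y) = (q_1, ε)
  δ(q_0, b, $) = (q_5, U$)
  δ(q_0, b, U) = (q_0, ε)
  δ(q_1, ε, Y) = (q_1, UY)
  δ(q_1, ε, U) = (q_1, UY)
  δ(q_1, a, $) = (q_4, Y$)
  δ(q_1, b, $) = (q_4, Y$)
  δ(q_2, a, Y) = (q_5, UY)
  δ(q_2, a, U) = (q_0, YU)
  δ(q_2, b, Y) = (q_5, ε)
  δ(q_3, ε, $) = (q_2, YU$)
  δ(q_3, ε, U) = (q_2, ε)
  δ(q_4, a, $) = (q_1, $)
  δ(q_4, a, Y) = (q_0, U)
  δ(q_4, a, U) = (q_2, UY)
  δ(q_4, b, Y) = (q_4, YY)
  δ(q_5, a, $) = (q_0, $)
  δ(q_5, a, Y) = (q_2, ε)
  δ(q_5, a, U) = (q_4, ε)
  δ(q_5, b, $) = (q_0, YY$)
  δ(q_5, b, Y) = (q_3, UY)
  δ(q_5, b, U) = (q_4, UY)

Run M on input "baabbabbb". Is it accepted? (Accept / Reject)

(q_0, baabbabbb, $)
  read b, top $: go to q_5, push U$ → (q_5, aabbabbb, U$)
  read a, top U: go to q_4, push ε → (q_4, abbabbb, $)
  read a, top $: go to q_1, push $ → (q_1, bbabbb, $)
  read b, top $: go to q_4, push Y$ → (q_4, babbb, Y$)
  read b, top Y: go to q_4, push YY → (q_4, abbb, YY$)
  read a, top Y: go to q_0, push U → (q_0, bbb, UY$)
  read b, top U: go to q_0, push ε → (q_0, bb, Y$)
No transition applies at (q_0, bb, Y$); input not fully consumed.

Reject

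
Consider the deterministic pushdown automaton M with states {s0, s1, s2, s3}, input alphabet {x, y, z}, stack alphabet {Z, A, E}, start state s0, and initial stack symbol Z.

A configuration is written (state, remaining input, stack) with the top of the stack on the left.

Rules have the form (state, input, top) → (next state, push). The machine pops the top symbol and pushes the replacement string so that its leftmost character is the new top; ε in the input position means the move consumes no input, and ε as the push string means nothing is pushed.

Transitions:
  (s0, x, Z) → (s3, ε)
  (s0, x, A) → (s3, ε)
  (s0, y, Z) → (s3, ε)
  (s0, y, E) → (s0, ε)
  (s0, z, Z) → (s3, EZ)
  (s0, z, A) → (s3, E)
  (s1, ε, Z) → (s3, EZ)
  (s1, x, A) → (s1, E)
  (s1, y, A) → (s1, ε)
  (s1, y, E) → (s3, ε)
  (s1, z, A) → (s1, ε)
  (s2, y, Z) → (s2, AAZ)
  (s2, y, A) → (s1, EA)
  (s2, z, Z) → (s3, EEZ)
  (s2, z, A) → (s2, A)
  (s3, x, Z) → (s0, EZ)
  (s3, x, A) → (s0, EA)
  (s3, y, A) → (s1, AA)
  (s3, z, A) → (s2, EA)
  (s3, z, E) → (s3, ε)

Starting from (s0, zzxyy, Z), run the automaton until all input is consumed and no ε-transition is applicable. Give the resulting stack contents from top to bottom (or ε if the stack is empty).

ε

(s0, zzxyy, Z) ⊢ (s3, zxyy, EZ) ⊢ (s3, xyy, Z) ⊢ (s0, yy, EZ) ⊢ (s0, y, Z) ⊢ (s3, ε, ε)
All input consumed in state s3 with stack ε.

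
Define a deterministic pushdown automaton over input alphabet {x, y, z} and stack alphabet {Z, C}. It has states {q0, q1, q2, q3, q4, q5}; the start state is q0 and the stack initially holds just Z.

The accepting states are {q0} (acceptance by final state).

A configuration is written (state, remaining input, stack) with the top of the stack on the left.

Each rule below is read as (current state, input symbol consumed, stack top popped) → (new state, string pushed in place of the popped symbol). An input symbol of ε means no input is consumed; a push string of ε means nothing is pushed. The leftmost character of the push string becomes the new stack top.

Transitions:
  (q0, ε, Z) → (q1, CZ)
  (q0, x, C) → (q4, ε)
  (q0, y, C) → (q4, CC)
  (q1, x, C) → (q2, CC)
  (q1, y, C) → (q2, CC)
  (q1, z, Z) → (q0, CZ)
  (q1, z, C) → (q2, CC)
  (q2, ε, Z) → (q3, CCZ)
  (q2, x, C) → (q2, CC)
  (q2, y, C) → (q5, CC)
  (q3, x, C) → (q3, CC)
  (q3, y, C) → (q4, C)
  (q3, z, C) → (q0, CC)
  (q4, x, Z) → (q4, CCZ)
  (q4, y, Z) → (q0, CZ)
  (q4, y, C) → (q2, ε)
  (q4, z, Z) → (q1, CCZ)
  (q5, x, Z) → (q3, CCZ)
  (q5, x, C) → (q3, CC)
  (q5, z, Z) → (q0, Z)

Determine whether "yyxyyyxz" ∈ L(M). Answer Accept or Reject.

(q0, yyxyyyxz, Z) ⊢ (q1, yyxyyyxz, CZ) ⊢ (q2, yxyyyxz, CCZ) ⊢ (q5, xyyyxz, CCCZ) ⊢ (q3, yyyxz, CCCCZ) ⊢ (q4, yyxz, CCCCZ) ⊢ (q2, yxz, CCCZ) ⊢ (q5, xz, CCCCZ) ⊢ (q3, z, CCCCCZ) ⊢ (q0, ε, CCCCCCZ)
All input consumed; state q0 ∈ F.

Accept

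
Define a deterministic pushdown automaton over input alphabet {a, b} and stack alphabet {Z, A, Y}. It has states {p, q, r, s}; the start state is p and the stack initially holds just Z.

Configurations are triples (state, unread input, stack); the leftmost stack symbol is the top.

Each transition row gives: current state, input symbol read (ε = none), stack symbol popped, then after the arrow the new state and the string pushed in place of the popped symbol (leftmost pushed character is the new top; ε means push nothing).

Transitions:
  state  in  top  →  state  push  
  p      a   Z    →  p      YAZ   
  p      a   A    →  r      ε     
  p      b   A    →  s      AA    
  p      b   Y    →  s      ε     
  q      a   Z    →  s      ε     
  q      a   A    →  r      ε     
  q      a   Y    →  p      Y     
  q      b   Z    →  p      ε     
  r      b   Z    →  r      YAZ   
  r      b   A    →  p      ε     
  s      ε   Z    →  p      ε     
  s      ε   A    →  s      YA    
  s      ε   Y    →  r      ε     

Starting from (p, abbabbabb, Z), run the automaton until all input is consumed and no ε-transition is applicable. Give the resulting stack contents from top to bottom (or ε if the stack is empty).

(p, abbabbabb, Z) ⊢ (p, bbabbabb, YAZ) ⊢ (s, babbabb, AZ) ⊢ (s, babbabb, YAZ) ⊢ (r, babbabb, AZ) ⊢ (p, abbabb, Z) ⊢ (p, bbabb, YAZ) ⊢ (s, babb, AZ) ⊢ (s, babb, YAZ) ⊢ (r, babb, AZ) ⊢ (p, abb, Z) ⊢ (p, bb, YAZ) ⊢ (s, b, AZ) ⊢ (s, b, YAZ) ⊢ (r, b, AZ) ⊢ (p, ε, Z)
All input consumed in state p with stack Z.

Z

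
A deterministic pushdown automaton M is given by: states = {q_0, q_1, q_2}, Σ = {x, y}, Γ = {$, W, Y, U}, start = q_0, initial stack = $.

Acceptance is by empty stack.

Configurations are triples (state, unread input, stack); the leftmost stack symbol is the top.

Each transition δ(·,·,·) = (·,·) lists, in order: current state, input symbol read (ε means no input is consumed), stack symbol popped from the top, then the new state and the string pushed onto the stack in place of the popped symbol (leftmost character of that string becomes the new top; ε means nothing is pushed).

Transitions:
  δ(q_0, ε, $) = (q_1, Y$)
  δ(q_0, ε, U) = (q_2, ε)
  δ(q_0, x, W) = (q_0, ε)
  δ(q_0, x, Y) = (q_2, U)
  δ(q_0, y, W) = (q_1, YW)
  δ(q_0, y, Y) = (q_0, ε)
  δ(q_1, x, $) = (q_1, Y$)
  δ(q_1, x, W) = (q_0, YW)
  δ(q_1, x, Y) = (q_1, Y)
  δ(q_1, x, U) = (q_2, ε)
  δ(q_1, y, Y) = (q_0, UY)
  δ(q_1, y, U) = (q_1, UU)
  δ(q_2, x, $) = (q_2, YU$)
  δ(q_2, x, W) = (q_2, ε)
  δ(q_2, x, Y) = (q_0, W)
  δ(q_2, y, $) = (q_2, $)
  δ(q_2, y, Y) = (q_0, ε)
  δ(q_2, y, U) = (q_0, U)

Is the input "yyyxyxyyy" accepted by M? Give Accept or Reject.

Reject

(q_0, yyyxyxyyy, $)
  ε-move, top $: go to q_1, push Y$ → (q_1, yyyxyxyyy, Y$)
  read y, top Y: go to q_0, push UY → (q_0, yyxyxyyy, UY$)
  ε-move, top U: go to q_2, push ε → (q_2, yyxyxyyy, Y$)
  read y, top Y: go to q_0, push ε → (q_0, yxyxyyy, $)
  ε-move, top $: go to q_1, push Y$ → (q_1, yxyxyyy, Y$)
  read y, top Y: go to q_0, push UY → (q_0, xyxyyy, UY$)
  ε-move, top U: go to q_2, push ε → (q_2, xyxyyy, Y$)
  read x, top Y: go to q_0, push W → (q_0, yxyyy, W$)
  read y, top W: go to q_1, push YW → (q_1, xyyy, YW$)
  read x, top Y: go to q_1, push Y → (q_1, yyy, YW$)
  read y, top Y: go to q_0, push UY → (q_0, yy, UYW$)
  ε-move, top U: go to q_2, push ε → (q_2, yy, YW$)
  read y, top Y: go to q_0, push ε → (q_0, y, W$)
  read y, top W: go to q_1, push YW → (q_1, ε, YW$)
All input consumed; stack is YW$, not empty, and no further ε-move applies.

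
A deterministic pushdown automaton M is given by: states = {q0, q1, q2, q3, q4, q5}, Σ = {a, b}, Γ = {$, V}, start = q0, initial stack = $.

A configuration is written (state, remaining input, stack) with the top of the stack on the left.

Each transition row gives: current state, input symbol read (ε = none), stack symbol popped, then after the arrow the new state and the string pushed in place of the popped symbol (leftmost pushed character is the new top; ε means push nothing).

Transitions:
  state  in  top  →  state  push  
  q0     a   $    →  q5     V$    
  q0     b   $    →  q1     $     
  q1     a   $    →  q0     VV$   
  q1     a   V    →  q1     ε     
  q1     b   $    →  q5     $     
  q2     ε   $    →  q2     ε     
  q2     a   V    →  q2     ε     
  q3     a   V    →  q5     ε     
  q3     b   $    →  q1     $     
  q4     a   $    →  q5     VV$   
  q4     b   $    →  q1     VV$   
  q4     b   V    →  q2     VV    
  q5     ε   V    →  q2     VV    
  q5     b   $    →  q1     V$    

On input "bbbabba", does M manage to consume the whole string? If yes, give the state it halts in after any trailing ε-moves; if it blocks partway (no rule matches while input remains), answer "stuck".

(q0, bbbabba, $)
  read b, top $: go to q1, push $ → (q1, bbabba, $)
  read b, top $: go to q5, push $ → (q5, babba, $)
  read b, top $: go to q1, push V$ → (q1, abba, V$)
  read a, top V: go to q1, push ε → (q1, bba, $)
  read b, top $: go to q5, push $ → (q5, ba, $)
  read b, top $: go to q1, push V$ → (q1, a, V$)
  read a, top V: go to q1, push ε → (q1, ε, $)
All input consumed; M is in state q1.

q1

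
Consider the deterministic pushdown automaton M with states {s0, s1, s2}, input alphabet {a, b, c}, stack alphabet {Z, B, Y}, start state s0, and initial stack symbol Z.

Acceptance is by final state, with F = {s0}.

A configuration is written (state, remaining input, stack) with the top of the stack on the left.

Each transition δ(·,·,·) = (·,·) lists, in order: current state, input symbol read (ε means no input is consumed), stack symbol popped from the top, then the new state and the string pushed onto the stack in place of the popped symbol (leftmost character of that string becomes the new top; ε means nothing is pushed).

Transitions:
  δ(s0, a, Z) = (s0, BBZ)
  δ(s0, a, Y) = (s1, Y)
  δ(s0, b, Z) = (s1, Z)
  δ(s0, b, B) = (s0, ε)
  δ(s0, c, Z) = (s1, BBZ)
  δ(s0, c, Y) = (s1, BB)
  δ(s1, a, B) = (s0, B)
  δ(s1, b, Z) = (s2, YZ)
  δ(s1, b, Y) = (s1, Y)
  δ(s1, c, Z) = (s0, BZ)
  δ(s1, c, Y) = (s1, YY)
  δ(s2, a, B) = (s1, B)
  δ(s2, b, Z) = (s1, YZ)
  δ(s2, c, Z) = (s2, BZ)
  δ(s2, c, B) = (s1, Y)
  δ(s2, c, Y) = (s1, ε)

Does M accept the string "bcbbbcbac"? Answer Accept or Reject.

Reject

(s0, bcbbbcbac, Z)
  read b, top Z: go to s1, push Z → (s1, cbbbcbac, Z)
  read c, top Z: go to s0, push BZ → (s0, bbbcbac, BZ)
  read b, top B: go to s0, push ε → (s0, bbcbac, Z)
  read b, top Z: go to s1, push Z → (s1, bcbac, Z)
  read b, top Z: go to s2, push YZ → (s2, cbac, YZ)
  read c, top Y: go to s1, push ε → (s1, bac, Z)
  read b, top Z: go to s2, push YZ → (s2, ac, YZ)
No transition applies at (s2, ac, YZ); input not fully consumed.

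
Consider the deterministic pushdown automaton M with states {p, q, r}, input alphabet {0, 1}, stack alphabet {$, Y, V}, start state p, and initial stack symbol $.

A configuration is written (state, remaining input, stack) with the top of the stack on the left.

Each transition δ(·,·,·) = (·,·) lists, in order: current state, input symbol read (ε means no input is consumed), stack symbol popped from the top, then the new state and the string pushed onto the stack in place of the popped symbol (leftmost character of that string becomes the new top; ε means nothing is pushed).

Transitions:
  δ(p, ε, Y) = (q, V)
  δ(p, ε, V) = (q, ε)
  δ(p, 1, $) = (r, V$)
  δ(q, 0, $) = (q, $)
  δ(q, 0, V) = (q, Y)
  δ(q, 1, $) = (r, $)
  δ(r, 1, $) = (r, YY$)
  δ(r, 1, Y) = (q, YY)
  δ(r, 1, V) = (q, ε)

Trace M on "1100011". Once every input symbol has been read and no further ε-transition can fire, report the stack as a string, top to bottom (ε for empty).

(p, 1100011, $)
  read 1, top $: go to r, push V$ → (r, 100011, V$)
  read 1, top V: go to q, push ε → (q, 00011, $)
  read 0, top $: go to q, push $ → (q, 0011, $)
  read 0, top $: go to q, push $ → (q, 011, $)
  read 0, top $: go to q, push $ → (q, 11, $)
  read 1, top $: go to r, push $ → (r, 1, $)
  read 1, top $: go to r, push YY$ → (r, ε, YY$)
All input consumed in state r with stack YY$.

YY$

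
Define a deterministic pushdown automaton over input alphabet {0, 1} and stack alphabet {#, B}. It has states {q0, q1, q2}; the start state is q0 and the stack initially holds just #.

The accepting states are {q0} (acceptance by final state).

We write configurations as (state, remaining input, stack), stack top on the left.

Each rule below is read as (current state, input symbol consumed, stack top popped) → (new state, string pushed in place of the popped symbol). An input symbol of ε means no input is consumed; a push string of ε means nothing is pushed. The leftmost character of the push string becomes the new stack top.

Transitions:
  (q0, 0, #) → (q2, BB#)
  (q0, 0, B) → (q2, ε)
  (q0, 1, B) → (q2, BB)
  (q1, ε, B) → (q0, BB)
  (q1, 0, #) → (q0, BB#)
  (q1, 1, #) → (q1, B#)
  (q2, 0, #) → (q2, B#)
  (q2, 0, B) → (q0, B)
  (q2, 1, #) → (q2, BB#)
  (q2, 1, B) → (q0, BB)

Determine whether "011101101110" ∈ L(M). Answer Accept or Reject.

(q0, 011101101110, #)
  read 0, top #: go to q2, push BB# → (q2, 11101101110, BB#)
  read 1, top B: go to q0, push BB → (q0, 1101101110, BBB#)
  read 1, top B: go to q2, push BB → (q2, 101101110, BBBB#)
  read 1, top B: go to q0, push BB → (q0, 01101110, BBBBB#)
  read 0, top B: go to q2, push ε → (q2, 1101110, BBBB#)
  read 1, top B: go to q0, push BB → (q0, 101110, BBBBB#)
  read 1, top B: go to q2, push BB → (q2, 01110, BBBBBB#)
  read 0, top B: go to q0, push B → (q0, 1110, BBBBBB#)
  read 1, top B: go to q2, push BB → (q2, 110, BBBBBBB#)
  read 1, top B: go to q0, push BB → (q0, 10, BBBBBBBB#)
  read 1, top B: go to q2, push BB → (q2, 0, BBBBBBBBB#)
  read 0, top B: go to q0, push B → (q0, ε, BBBBBBBBB#)
All input consumed; state q0 ∈ F.

Accept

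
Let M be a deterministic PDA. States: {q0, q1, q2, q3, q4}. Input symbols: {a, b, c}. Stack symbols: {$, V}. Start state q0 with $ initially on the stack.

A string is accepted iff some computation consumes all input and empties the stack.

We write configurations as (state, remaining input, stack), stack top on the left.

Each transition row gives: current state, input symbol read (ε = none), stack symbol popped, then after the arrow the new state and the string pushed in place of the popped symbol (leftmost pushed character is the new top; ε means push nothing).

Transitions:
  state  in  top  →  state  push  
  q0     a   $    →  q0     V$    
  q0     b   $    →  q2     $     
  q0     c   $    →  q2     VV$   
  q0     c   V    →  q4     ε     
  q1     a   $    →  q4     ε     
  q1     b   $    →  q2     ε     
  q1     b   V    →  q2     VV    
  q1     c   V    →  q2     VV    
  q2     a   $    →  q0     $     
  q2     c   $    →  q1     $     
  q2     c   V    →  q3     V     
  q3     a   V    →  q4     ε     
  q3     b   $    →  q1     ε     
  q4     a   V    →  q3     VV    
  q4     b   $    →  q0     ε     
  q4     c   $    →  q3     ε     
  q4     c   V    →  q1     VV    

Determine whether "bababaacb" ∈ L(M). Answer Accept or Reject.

Accept

(q0, bababaacb, $)
  read b, top $: go to q2, push $ → (q2, ababaacb, $)
  read a, top $: go to q0, push $ → (q0, babaacb, $)
  read b, top $: go to q2, push $ → (q2, abaacb, $)
  read a, top $: go to q0, push $ → (q0, baacb, $)
  read b, top $: go to q2, push $ → (q2, aacb, $)
  read a, top $: go to q0, push $ → (q0, acb, $)
  read a, top $: go to q0, push V$ → (q0, cb, V$)
  read c, top V: go to q4, push ε → (q4, b, $)
  read b, top $: go to q0, push ε → (q0, ε, ε)
All input consumed and the stack is empty.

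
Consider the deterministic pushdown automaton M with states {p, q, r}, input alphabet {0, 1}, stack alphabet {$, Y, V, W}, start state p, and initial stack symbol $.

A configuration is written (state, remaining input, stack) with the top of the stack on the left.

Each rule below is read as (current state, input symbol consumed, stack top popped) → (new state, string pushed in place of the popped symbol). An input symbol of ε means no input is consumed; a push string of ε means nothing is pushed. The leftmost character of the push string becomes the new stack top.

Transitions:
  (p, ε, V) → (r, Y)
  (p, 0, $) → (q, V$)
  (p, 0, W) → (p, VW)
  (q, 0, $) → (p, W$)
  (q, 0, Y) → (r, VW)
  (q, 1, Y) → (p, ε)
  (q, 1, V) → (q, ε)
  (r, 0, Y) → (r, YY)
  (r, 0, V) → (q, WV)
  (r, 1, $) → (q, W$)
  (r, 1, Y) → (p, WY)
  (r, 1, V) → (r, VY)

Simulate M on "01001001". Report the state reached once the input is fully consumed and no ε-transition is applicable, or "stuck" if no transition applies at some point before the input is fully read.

(p, 01001001, $)
  read 0, top $: go to q, push V$ → (q, 1001001, V$)
  read 1, top V: go to q, push ε → (q, 001001, $)
  read 0, top $: go to p, push W$ → (p, 01001, W$)
  read 0, top W: go to p, push VW → (p, 1001, VW$)
  ε-move, top V: go to r, push Y → (r, 1001, YW$)
  read 1, top Y: go to p, push WY → (p, 001, WYW$)
  read 0, top W: go to p, push VW → (p, 01, VWYW$)
  ε-move, top V: go to r, push Y → (r, 01, YWYW$)
  read 0, top Y: go to r, push YY → (r, 1, YYWYW$)
  read 1, top Y: go to p, push WY → (p, ε, WYYWYW$)
All input consumed; M is in state p.

p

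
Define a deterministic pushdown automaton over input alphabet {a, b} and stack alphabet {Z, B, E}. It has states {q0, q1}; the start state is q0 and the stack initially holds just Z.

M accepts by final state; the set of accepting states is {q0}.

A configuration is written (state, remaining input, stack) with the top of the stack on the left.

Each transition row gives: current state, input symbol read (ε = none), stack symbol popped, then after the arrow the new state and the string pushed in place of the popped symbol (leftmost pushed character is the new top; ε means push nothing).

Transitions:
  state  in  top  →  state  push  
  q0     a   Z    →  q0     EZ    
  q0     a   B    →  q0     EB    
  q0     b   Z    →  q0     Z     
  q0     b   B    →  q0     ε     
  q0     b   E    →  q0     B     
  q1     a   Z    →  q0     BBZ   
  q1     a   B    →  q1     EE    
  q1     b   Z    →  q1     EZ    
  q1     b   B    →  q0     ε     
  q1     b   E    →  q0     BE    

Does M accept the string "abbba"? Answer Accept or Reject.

(q0, abbba, Z) ⊢ (q0, bbba, EZ) ⊢ (q0, bba, BZ) ⊢ (q0, ba, Z) ⊢ (q0, a, Z) ⊢ (q0, ε, EZ)
All input consumed; state q0 ∈ F.

Accept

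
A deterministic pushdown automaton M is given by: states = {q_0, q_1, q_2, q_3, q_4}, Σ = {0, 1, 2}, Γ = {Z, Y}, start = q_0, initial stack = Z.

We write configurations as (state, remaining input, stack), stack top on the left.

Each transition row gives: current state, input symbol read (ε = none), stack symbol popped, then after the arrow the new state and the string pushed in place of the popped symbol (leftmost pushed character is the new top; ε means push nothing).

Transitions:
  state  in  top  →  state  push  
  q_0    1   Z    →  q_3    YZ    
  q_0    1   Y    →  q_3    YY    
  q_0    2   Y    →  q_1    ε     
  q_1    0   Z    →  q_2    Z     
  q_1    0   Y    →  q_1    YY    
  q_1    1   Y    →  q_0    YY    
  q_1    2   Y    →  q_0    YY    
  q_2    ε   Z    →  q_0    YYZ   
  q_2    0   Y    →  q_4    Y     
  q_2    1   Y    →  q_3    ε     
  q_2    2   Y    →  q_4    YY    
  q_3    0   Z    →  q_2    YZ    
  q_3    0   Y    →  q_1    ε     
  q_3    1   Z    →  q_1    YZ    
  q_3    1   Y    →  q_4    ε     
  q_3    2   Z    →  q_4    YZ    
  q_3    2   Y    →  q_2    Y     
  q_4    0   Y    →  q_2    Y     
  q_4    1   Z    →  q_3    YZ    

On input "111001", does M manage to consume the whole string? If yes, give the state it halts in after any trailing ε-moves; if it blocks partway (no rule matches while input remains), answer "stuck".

(q_0, 111001, Z)
  read 1, top Z: go to q_3, push YZ → (q_3, 11001, YZ)
  read 1, top Y: go to q_4, push ε → (q_4, 1001, Z)
  read 1, top Z: go to q_3, push YZ → (q_3, 001, YZ)
  read 0, top Y: go to q_1, push ε → (q_1, 01, Z)
  read 0, top Z: go to q_2, push Z → (q_2, 1, Z)
  ε-move, top Z: go to q_0, push YYZ → (q_0, 1, YYZ)
  read 1, top Y: go to q_3, push YY → (q_3, ε, YYYZ)
All input consumed; M is in state q_3.

q_3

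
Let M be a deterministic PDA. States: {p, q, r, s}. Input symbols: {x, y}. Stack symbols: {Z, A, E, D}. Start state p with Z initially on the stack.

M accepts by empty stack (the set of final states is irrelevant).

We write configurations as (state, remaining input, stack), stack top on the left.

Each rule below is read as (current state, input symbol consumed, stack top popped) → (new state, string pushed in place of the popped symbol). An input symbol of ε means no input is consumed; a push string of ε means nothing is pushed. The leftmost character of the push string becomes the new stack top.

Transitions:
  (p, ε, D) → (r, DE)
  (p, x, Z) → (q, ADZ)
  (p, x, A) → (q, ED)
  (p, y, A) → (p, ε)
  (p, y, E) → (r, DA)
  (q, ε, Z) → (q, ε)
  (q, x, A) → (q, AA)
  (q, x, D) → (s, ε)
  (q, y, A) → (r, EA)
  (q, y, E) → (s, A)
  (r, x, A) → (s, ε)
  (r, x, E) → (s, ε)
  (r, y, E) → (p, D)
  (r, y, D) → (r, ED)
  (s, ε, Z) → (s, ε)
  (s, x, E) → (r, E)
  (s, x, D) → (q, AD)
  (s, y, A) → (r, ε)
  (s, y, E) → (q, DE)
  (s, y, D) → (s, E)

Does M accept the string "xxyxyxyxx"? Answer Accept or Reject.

(p, xxyxyxyxx, Z)
  read x, top Z: go to q, push ADZ → (q, xyxyxyxx, ADZ)
  read x, top A: go to q, push AA → (q, yxyxyxx, AADZ)
  read y, top A: go to r, push EA → (r, xyxyxx, EAADZ)
  read x, top E: go to s, push ε → (s, yxyxx, AADZ)
  read y, top A: go to r, push ε → (r, xyxx, ADZ)
  read x, top A: go to s, push ε → (s, yxx, DZ)
  read y, top D: go to s, push E → (s, xx, EZ)
  read x, top E: go to r, push E → (r, x, EZ)
  read x, top E: go to s, push ε → (s, ε, Z)
  ε-move, top Z: go to s, push ε → (s, ε, ε)
All input consumed and the stack is empty.

Accept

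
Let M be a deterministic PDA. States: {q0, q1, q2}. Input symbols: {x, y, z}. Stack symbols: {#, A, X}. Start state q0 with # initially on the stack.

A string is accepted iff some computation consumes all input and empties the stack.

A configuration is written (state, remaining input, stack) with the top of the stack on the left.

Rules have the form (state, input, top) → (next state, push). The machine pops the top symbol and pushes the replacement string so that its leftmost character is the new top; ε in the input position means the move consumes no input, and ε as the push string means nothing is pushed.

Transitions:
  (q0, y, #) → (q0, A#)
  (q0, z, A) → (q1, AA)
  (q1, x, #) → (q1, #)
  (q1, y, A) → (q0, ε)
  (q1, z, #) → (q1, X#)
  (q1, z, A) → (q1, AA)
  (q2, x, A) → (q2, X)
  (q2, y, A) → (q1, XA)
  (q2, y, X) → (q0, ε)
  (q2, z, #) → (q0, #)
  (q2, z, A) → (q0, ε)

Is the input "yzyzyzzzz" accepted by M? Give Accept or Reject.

(q0, yzyzyzzzz, #)
  read y, top #: go to q0, push A# → (q0, zyzyzzzz, A#)
  read z, top A: go to q1, push AA → (q1, yzyzzzz, AA#)
  read y, top A: go to q0, push ε → (q0, zyzzzz, A#)
  read z, top A: go to q1, push AA → (q1, yzzzz, AA#)
  read y, top A: go to q0, push ε → (q0, zzzz, A#)
  read z, top A: go to q1, push AA → (q1, zzz, AA#)
  read z, top A: go to q1, push AA → (q1, zz, AAA#)
  read z, top A: go to q1, push AA → (q1, z, AAAA#)
  read z, top A: go to q1, push AA → (q1, ε, AAAAA#)
All input consumed; stack is AAAAA#, not empty, and no further ε-move applies.

Reject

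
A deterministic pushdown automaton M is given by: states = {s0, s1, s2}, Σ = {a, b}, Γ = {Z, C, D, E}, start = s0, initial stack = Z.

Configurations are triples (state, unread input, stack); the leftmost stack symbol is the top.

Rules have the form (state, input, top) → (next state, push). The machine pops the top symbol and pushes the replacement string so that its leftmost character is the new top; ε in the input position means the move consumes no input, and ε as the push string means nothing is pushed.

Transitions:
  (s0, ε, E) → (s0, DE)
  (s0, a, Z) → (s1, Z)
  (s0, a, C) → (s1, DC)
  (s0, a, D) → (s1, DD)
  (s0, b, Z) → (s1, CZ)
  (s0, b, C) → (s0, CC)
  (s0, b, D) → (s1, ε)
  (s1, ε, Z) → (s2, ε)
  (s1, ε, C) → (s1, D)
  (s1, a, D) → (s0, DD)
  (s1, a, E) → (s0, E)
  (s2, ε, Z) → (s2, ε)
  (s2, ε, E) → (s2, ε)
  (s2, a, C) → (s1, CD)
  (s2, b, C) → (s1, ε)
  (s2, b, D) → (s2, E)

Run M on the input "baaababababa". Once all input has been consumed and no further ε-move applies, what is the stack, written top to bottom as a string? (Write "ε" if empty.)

(s0, baaababababa, Z)
  read b, top Z: go to s1, push CZ → (s1, aaababababa, CZ)
  ε-move, top C: go to s1, push D → (s1, aaababababa, DZ)
  read a, top D: go to s0, push DD → (s0, aababababa, DDZ)
  read a, top D: go to s1, push DD → (s1, ababababa, DDDZ)
  read a, top D: go to s0, push DD → (s0, babababa, DDDDZ)
  read b, top D: go to s1, push ε → (s1, abababa, DDDZ)
  read a, top D: go to s0, push DD → (s0, bababa, DDDDZ)
  read b, top D: go to s1, push ε → (s1, ababa, DDDZ)
  read a, top D: go to s0, push DD → (s0, baba, DDDDZ)
  read b, top D: go to s1, push ε → (s1, aba, DDDZ)
  read a, top D: go to s0, push DD → (s0, ba, DDDDZ)
  read b, top D: go to s1, push ε → (s1, a, DDDZ)
  read a, top D: go to s0, push DD → (s0, ε, DDDDZ)
All input consumed in state s0 with stack DDDDZ.

DDDDZ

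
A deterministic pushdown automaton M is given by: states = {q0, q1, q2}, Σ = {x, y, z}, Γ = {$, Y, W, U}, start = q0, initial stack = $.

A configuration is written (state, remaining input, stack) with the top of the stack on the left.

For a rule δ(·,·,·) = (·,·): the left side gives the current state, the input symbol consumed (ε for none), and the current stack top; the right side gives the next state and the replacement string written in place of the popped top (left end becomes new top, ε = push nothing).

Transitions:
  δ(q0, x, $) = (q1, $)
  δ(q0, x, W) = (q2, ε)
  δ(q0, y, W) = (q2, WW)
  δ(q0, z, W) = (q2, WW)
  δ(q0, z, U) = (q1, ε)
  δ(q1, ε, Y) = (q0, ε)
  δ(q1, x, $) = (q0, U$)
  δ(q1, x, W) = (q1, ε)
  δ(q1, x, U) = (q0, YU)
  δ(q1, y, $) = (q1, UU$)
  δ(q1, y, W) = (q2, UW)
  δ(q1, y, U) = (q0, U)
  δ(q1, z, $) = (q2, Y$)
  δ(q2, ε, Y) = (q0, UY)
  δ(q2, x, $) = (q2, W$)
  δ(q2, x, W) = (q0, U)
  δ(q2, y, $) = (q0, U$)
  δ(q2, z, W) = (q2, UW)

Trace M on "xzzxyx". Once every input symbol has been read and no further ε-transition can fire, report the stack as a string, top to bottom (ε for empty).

YUU$

(q0, xzzxyx, $) ⊢ (q1, zzxyx, $) ⊢ (q2, zxyx, Y$) ⊢ (q0, zxyx, UY$) ⊢ (q1, xyx, Y$) ⊢ (q0, xyx, $) ⊢ (q1, yx, $) ⊢ (q1, x, UU$) ⊢ (q0, ε, YUU$)
All input consumed in state q0 with stack YUU$.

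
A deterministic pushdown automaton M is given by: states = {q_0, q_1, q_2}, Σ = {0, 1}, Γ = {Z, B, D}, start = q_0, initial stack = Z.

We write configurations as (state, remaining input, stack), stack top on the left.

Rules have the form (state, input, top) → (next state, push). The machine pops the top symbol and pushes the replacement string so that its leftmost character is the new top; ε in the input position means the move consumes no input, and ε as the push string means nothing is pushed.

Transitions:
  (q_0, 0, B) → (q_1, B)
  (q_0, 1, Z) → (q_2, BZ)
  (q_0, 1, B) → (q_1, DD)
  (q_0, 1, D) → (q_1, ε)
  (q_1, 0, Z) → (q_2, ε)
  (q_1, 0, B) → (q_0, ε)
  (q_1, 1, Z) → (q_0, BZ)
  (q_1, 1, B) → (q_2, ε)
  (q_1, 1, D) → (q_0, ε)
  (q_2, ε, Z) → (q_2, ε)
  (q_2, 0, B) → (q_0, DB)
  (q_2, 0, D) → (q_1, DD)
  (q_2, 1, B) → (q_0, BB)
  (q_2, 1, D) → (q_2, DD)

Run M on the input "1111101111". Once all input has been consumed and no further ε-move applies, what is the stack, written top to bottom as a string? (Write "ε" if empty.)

DBZ

(q_0, 1111101111, Z)
  read 1, top Z: go to q_2, push BZ → (q_2, 111101111, BZ)
  read 1, top B: go to q_0, push BB → (q_0, 11101111, BBZ)
  read 1, top B: go to q_1, push DD → (q_1, 1101111, DDBZ)
  read 1, top D: go to q_0, push ε → (q_0, 101111, DBZ)
  read 1, top D: go to q_1, push ε → (q_1, 01111, BZ)
  read 0, top B: go to q_0, push ε → (q_0, 1111, Z)
  read 1, top Z: go to q_2, push BZ → (q_2, 111, BZ)
  read 1, top B: go to q_0, push BB → (q_0, 11, BBZ)
  read 1, top B: go to q_1, push DD → (q_1, 1, DDBZ)
  read 1, top D: go to q_0, push ε → (q_0, ε, DBZ)
All input consumed in state q_0 with stack DBZ.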